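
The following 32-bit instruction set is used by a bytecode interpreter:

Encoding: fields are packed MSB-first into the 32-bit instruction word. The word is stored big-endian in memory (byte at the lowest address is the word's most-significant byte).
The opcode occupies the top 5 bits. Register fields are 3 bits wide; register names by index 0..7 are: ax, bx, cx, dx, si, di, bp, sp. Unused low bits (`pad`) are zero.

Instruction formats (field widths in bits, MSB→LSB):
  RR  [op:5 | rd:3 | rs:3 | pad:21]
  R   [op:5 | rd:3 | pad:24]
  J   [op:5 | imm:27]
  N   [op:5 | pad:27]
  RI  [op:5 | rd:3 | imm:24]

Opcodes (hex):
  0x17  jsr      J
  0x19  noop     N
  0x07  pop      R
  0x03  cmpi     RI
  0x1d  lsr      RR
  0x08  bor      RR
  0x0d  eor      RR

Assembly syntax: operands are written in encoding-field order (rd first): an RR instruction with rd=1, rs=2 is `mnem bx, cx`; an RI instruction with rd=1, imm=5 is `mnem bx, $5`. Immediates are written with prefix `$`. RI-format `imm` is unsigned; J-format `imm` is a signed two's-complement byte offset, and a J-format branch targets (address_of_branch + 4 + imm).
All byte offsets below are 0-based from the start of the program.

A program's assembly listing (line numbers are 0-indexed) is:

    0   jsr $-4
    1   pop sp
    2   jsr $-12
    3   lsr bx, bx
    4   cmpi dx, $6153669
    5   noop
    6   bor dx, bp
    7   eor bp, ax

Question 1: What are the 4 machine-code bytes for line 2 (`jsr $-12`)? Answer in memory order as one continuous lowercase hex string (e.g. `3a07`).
2. jsr fields op=0x17:5|imm=-12:27 → word bffffff4h → bf ff ff f4

bffffff4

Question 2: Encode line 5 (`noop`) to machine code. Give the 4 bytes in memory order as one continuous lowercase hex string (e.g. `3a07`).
5. noop fields op=0x19:5|pad=0:27 → word c8000000h → c8 00 00 00

c8000000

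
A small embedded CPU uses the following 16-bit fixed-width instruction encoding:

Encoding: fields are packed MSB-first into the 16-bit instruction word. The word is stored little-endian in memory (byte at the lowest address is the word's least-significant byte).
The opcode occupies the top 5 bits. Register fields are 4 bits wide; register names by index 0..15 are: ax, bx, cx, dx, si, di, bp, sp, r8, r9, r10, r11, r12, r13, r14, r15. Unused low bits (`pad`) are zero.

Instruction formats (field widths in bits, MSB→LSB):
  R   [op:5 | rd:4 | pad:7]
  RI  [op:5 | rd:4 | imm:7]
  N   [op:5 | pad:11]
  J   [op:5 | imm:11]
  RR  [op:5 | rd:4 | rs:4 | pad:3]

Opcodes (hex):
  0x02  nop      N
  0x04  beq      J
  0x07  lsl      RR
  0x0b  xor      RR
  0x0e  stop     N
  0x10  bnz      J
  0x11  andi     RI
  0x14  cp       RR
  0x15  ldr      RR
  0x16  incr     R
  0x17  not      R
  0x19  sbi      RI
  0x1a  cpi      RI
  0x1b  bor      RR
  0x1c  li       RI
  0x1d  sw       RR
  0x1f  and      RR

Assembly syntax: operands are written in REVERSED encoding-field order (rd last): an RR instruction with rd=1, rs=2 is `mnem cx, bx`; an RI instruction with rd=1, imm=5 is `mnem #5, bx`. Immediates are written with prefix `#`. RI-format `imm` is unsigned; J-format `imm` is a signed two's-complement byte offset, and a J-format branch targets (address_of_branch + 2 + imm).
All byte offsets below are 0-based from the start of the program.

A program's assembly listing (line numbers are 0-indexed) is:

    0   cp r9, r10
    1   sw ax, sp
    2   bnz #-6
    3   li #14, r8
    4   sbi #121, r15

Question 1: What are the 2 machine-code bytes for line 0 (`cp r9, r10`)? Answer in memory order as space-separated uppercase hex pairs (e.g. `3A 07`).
0. cp fields op=0x14:5|rd=10:4|rs=9:4|pad=0:3 → word a548h → 48 a5

48 A5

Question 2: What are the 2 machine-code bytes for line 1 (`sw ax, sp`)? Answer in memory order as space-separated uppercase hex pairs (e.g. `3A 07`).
80 EB

L1: sw op=0x1d:5|rd=7:4|rs=0:4|pad=0:3 ⇒ 0xeb80 ⇒ little 80 eb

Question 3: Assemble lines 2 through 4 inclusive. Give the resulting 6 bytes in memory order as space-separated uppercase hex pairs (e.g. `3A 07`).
FA 87 0E E4 F9 CF

L2: bnz op=0x10:5|imm=-6:11 ⇒ 0x87fa ⇒ little fa 87
L3: li op=0x1c:5|rd=8:4|imm=14:7 ⇒ 0xe40e ⇒ little 0e e4
L4: sbi op=0x19:5|rd=15:4|imm=121:7 ⇒ 0xcff9 ⇒ little f9 cf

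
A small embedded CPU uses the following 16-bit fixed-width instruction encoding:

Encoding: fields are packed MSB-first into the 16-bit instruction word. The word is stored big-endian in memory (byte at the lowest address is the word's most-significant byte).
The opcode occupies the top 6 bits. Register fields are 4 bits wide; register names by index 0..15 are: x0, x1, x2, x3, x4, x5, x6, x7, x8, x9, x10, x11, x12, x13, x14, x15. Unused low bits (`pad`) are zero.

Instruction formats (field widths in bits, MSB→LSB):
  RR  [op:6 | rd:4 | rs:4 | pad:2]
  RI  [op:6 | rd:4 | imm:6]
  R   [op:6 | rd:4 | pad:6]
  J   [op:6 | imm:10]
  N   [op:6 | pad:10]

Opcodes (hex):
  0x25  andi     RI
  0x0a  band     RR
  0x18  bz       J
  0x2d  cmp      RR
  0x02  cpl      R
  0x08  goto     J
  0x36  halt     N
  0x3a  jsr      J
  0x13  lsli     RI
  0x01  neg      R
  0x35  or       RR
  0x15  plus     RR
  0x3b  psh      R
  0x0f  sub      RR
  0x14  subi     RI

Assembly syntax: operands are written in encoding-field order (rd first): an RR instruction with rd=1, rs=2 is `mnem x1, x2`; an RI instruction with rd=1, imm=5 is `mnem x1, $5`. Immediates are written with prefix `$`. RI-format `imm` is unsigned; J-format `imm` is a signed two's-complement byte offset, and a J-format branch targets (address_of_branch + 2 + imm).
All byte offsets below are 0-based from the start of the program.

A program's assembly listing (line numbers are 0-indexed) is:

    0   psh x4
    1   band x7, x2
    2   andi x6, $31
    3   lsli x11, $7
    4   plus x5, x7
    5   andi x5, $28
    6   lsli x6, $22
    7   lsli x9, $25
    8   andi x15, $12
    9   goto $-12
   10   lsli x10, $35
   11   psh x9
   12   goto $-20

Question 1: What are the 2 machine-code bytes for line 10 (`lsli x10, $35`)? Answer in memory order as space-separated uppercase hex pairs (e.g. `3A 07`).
4E A3

line 10 (lsli): pack op=0x13:6|rd=10:4|imm=35:6 = 0x4ea3; big→ 4e a3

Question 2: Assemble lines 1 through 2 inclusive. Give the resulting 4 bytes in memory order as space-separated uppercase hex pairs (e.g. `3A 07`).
line 1 (band): pack op=0xa:6|rd=7:4|rs=2:4|pad=0:2 = 0x29c8; big→ 29 c8
line 2 (andi): pack op=0x25:6|rd=6:4|imm=31:6 = 0x959f; big→ 95 9f

29 C8 95 9F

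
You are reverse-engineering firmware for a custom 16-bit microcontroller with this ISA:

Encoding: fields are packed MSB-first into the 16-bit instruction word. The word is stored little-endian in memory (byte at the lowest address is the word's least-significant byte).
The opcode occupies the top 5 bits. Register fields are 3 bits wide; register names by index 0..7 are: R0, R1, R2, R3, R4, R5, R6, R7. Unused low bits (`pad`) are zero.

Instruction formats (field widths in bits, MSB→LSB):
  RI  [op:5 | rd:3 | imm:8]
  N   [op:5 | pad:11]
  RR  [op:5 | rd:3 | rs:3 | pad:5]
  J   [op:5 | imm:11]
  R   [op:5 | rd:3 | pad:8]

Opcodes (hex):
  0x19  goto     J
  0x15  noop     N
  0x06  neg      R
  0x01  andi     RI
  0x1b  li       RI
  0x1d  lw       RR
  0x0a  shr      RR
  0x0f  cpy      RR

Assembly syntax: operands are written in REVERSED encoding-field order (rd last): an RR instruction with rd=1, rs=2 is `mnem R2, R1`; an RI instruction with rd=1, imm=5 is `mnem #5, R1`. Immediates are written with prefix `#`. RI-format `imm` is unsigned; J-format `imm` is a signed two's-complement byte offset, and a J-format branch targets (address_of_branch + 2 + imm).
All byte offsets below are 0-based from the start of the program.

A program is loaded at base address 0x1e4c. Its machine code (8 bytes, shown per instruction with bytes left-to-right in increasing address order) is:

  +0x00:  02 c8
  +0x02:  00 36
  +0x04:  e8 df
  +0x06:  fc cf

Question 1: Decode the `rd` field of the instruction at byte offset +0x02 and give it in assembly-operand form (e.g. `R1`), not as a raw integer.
+0x02: 00 36 ⇒ word 0x3600 (little)
  op=0x3600>>11=0x6 ⇒ neg (R)
  [10:8] rd=6 = R6

R6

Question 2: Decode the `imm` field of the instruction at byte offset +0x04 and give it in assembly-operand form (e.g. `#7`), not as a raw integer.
#232

+0x04: e8 df ⇒ word 0xdfe8 (little)
  top 5b → 0x1b → li [RI]
  [10:8] rd=7 = R7
  [7:0] imm=232 = #232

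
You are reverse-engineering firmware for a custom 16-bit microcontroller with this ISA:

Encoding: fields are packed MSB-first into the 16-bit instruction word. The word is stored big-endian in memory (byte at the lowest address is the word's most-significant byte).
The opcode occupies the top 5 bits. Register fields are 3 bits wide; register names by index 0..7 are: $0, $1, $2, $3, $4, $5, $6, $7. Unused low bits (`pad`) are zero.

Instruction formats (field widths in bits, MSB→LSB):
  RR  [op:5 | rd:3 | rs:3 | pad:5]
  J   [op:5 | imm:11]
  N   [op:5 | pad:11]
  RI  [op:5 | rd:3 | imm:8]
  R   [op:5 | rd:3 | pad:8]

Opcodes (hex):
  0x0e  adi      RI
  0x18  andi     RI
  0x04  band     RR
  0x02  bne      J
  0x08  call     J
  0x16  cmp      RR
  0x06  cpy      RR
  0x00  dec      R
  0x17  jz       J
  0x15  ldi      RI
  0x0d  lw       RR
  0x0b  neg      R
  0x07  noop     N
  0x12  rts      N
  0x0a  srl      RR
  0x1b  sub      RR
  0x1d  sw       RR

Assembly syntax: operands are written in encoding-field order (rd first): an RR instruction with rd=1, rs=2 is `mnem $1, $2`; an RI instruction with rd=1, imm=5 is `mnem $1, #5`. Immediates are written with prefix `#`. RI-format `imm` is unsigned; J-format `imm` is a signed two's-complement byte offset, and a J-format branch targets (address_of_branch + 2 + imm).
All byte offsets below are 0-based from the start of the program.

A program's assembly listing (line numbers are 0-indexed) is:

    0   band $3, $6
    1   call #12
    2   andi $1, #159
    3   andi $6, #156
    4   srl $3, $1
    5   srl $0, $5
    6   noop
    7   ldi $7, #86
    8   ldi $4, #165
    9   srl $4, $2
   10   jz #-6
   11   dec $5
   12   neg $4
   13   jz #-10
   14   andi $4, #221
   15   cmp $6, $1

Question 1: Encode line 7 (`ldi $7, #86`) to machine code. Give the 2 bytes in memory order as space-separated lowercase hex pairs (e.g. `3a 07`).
line 7 (ldi): pack op=0x15:5|rd=7:3|imm=86:8 = 0xaf56; big→ af 56

af 56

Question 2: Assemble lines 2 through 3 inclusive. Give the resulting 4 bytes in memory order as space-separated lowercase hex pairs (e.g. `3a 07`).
2. andi fields op=0x18:5|rd=1:3|imm=159:8 → word c19fh → c1 9f
3. andi fields op=0x18:5|rd=6:3|imm=156:8 → word c69ch → c6 9c

c1 9f c6 9c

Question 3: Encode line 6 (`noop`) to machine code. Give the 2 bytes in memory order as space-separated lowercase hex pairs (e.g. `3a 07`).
38 00

line 6 (noop): pack op=0x7:5|pad=0:11 = 0x3800; big→ 38 00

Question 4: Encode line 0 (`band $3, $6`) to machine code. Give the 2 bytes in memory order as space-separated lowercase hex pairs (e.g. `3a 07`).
0. band fields op=0x4:5|rd=3:3|rs=6:3|pad=0:5 → word 23c0h → 23 c0

23 c0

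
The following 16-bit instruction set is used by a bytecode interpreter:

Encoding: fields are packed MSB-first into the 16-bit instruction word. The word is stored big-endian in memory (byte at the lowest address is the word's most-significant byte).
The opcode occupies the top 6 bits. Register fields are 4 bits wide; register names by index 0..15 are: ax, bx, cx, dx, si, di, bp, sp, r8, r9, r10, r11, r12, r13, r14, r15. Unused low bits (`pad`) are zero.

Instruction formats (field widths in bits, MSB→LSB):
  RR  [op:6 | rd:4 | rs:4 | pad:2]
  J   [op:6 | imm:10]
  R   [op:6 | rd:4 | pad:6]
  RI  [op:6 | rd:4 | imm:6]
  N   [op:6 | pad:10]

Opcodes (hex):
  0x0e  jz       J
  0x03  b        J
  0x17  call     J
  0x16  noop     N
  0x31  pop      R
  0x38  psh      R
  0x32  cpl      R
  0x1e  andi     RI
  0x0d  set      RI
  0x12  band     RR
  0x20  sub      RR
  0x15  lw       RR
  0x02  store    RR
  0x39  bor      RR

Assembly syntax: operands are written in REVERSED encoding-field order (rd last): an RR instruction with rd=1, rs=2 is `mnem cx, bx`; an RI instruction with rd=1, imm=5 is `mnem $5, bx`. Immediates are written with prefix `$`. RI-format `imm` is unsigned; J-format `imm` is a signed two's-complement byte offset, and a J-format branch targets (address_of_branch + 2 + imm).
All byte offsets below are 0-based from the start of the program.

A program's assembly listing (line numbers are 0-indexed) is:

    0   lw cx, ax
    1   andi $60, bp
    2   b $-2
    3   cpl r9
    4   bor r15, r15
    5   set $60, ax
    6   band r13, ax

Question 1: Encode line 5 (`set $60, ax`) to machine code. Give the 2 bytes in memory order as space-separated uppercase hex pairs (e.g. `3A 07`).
5. set fields op=0xd:6|rd=0:4|imm=60:6 → word 343ch → 34 3c

34 3C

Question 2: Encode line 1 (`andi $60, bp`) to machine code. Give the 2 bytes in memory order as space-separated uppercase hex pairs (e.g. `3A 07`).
79 BC

line 1 (andi): pack op=0x1e:6|rd=6:4|imm=60:6 = 0x79bc; big→ 79 bc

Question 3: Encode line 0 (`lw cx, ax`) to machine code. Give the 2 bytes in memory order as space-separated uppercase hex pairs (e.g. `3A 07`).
54 08

0. lw fields op=0x15:6|rd=0:4|rs=2:4|pad=0:2 → word 5408h → 54 08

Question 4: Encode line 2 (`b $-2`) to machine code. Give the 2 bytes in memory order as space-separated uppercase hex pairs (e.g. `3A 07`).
2. b fields op=0x3:6|imm=-2:10 → word 0ffeh → 0f fe

0F FE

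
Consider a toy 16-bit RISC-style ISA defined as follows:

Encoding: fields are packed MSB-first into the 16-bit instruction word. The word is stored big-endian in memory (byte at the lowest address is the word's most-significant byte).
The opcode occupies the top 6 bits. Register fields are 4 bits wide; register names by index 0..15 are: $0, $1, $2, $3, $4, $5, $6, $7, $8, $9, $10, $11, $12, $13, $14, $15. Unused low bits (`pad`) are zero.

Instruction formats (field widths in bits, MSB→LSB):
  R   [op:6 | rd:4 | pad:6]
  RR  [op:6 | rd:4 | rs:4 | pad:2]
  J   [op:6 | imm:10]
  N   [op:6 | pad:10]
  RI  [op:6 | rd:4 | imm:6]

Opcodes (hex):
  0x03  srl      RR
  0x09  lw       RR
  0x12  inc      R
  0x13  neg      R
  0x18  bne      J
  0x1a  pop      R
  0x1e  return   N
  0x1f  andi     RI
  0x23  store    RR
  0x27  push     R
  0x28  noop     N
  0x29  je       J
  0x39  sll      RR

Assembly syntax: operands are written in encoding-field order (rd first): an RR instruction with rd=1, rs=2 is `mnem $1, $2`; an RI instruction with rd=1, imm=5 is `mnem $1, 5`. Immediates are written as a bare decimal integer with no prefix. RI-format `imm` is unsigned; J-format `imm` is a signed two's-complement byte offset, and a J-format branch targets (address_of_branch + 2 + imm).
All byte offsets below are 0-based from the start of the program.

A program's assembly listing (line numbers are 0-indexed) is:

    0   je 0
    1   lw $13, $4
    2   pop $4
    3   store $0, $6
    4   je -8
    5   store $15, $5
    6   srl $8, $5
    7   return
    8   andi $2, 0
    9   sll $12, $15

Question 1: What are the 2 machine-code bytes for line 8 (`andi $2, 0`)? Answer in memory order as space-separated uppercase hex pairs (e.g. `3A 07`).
L8: andi op=0x1f:6|rd=2:4|imm=0:6 ⇒ 0x7c80 ⇒ big 7c 80

7C 80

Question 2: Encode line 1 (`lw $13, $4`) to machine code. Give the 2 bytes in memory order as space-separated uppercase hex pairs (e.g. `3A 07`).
line 1 (lw): pack op=0x9:6|rd=13:4|rs=4:4|pad=0:2 = 0x2750; big→ 27 50

27 50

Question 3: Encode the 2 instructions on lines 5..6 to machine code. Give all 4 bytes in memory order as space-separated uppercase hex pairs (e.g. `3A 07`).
8F D4 0E 14

line 5 (store): pack op=0x23:6|rd=15:4|rs=5:4|pad=0:2 = 0x8fd4; big→ 8f d4
line 6 (srl): pack op=0x3:6|rd=8:4|rs=5:4|pad=0:2 = 0x0e14; big→ 0e 14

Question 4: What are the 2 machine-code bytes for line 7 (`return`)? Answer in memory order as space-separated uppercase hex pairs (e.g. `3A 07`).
78 00

L7: return op=0x1e:6|pad=0:10 ⇒ 0x7800 ⇒ big 78 00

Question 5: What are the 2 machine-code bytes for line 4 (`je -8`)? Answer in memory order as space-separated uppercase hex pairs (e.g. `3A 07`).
A7 F8

4. je fields op=0x29:6|imm=-8:10 → word a7f8h → a7 f8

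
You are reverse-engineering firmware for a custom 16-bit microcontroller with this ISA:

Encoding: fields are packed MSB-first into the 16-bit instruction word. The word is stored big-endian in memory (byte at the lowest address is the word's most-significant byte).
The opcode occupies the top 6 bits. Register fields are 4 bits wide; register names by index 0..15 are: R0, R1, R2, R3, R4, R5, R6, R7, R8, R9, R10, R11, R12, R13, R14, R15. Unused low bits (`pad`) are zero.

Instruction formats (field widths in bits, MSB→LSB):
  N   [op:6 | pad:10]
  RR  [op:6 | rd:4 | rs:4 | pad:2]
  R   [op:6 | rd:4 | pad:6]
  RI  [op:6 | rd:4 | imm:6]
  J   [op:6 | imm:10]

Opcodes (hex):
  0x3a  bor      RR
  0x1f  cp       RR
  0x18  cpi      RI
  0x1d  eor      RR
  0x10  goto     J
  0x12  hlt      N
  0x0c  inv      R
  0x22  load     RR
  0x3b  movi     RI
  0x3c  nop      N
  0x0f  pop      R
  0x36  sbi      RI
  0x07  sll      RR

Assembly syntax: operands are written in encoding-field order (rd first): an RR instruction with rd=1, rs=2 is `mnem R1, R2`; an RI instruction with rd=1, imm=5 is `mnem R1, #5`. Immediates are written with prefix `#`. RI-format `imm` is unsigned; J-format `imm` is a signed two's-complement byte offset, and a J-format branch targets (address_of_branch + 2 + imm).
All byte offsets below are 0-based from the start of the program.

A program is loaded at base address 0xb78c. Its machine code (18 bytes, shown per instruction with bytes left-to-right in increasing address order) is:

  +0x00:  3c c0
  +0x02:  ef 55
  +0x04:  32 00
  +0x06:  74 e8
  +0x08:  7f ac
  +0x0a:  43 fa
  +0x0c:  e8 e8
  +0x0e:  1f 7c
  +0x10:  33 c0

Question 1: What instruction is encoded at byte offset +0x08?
off 0x08: read 7f ac as big → 0x7fac
  op=0x7fac>>10=0x1f ⇒ cp (RR)
  rd@[9:6]=0xe ⇒ R14
  rs@[5:2]=0xb ⇒ R11

cp R14, R11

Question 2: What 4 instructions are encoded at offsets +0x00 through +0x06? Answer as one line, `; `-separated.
pop R3; movi R13, #21; inv R8; eor R3, R10

off 0x00: read 3c c0 as big → 0x3cc0
  opcode bits[15:10]=0xf: pop/R
  rd@[9:6]=0x3 ⇒ R3
off 0x02: read ef 55 as big → 0xef55
  opcode bits[15:10]=0x3b: movi/RI
  rd@[9:6]=0xd ⇒ R13
  imm@[5:0]=0x15 ⇒ #21
off 0x04: read 32 00 as big → 0x3200
  opcode bits[15:10]=0xc: inv/R
  rd@[9:6]=0x8 ⇒ R8
off 0x06: read 74 e8 as big → 0x74e8
  opcode bits[15:10]=0x1d: eor/RR
  rd@[9:6]=0x3 ⇒ R3
  rs@[5:2]=0xa ⇒ R10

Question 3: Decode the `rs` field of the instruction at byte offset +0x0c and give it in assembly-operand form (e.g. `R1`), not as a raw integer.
+0x0c: e8 e8 ⇒ word 0xe8e8 (big)
  top 6b → 0x3a → bor [RR]
  [9:6] rd=3 = R3
  [5:2] rs=10 = R10

R10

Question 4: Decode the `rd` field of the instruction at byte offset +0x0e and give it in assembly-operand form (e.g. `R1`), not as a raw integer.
off 0x0e: read 1f 7c as big → 0x1f7c
  top 6b → 0x7 → sll [RR]
  rd: (w>>6)&0xf=0xd → R13
  rs: (w>>2)&0xf=0xf → R15

R13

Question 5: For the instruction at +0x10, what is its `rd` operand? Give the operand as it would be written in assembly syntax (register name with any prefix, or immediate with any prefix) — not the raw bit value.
+0x10: 33 c0 ⇒ word 0x33c0 (big)
  top 6b → 0xc → inv [R]
  rd: (w>>6)&0xf=0xf → R15

R15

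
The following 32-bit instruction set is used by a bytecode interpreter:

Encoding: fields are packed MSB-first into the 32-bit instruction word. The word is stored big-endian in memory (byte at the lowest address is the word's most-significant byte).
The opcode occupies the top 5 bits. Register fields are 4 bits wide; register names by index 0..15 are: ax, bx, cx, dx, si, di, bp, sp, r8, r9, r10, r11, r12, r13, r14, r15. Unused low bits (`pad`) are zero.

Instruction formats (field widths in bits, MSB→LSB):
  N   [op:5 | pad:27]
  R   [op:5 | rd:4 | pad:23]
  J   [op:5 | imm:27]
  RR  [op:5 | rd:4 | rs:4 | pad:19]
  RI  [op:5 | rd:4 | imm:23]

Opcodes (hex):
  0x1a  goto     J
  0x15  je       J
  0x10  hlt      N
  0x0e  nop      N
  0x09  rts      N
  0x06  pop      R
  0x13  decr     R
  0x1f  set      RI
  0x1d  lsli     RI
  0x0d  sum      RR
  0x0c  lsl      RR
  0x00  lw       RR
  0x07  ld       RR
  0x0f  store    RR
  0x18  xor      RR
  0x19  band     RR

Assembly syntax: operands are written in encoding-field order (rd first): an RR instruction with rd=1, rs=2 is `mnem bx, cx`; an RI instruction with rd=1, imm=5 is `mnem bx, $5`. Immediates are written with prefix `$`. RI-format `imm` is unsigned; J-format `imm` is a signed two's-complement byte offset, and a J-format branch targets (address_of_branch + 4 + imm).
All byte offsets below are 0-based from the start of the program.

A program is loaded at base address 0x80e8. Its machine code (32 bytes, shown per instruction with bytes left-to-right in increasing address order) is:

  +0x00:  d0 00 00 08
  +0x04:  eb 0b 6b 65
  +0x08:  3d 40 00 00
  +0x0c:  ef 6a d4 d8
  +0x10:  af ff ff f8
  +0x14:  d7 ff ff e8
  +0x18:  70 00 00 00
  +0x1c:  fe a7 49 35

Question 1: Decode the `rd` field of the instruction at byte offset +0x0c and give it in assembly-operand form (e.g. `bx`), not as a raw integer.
r14

off 0x0c: read ef 6a d4 d8 as big → 0xef6ad4d8
  top 5b → 0x1d → lsli [RI]
  rd: (w>>23)&0xf=0xe → r14
  imm: (w>>0)&0x7fffff=0x6ad4d8 → $7001304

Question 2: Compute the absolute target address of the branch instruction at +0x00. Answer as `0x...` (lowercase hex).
[00] d0 00 00 08 → 0xd0000008
  top 5b → 0x1a → goto [J]
  imm: (w>>0)&0x7ffffff=0x8 → $8
  target = base 0x80e8 + off 0x00 + 4 + imm 8 = 0x80f4

0x80f4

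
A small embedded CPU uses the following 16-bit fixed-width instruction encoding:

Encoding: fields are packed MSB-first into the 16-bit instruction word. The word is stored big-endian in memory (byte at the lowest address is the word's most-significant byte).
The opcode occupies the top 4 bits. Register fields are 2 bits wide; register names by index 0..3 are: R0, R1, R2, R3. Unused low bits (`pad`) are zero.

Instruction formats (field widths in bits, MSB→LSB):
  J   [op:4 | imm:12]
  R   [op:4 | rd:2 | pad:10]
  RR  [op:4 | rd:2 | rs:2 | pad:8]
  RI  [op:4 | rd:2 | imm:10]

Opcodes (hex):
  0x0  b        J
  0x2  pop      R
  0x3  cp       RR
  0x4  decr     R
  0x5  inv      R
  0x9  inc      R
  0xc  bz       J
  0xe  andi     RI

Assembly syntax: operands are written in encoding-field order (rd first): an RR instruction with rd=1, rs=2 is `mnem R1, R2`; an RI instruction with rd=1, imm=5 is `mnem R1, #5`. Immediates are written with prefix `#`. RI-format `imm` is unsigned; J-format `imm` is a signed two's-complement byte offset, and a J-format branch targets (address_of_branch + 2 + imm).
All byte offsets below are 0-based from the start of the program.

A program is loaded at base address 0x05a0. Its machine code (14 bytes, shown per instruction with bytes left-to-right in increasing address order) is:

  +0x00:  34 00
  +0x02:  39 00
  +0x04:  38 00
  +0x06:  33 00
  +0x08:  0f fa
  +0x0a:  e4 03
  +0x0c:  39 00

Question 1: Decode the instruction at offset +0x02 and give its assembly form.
+0x02: 39 00 ⇒ word 0x3900 (big)
  top 4b → 0x3 → cp [RR]
  [11:10] rd=2 = R2
  [9:8] rs=1 = R1

cp R2, R1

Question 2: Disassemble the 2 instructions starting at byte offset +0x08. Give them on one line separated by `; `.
[08] 0f fa → 0x0ffa
  op=0x0ffa>>12=0x0 ⇒ b (J)
  imm: (w>>0)&0xfff=0xffa (s12→-6) → #-6
[0a] e4 03 → 0xe403
  op=0xe403>>12=0xe ⇒ andi (RI)
  rd: (w>>10)&0x3=0x1 → R1
  imm: (w>>0)&0x3ff=0x3 → #3

b #-6; andi R1, #3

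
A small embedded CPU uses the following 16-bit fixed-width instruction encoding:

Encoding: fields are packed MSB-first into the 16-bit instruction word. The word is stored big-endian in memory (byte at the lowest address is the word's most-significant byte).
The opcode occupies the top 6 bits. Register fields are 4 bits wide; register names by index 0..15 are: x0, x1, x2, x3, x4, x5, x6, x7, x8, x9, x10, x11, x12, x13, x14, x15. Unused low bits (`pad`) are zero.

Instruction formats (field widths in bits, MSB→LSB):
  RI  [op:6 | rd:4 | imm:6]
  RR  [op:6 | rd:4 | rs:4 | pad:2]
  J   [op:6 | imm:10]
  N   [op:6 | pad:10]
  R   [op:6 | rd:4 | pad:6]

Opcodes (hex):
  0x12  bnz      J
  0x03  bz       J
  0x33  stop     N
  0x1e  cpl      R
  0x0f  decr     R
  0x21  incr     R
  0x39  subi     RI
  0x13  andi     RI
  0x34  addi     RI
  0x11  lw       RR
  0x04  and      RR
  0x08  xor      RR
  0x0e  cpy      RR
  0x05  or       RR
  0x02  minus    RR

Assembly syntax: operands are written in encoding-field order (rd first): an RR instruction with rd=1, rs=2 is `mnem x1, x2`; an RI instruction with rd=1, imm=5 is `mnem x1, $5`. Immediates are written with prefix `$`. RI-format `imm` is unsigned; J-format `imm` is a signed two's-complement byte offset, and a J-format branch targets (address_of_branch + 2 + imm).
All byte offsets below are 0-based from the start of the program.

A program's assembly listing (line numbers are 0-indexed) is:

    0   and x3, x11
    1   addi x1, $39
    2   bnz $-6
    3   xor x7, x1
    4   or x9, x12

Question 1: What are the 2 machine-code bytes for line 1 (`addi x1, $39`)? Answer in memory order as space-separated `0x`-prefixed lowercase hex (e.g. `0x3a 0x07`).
0xd0 0x67

line 1 (addi): pack op=0x34:6|rd=1:4|imm=39:6 = 0xd067; big→ d0 67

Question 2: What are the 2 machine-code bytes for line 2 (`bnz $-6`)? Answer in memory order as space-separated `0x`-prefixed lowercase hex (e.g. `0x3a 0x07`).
0x4b 0xfa

line 2 (bnz): pack op=0x12:6|imm=-6:10 = 0x4bfa; big→ 4b fa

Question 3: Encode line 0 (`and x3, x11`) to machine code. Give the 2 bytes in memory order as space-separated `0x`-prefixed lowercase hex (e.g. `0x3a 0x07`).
0x10 0xec

0. and fields op=0x4:6|rd=3:4|rs=11:4|pad=0:2 → word 10ech → 10 ec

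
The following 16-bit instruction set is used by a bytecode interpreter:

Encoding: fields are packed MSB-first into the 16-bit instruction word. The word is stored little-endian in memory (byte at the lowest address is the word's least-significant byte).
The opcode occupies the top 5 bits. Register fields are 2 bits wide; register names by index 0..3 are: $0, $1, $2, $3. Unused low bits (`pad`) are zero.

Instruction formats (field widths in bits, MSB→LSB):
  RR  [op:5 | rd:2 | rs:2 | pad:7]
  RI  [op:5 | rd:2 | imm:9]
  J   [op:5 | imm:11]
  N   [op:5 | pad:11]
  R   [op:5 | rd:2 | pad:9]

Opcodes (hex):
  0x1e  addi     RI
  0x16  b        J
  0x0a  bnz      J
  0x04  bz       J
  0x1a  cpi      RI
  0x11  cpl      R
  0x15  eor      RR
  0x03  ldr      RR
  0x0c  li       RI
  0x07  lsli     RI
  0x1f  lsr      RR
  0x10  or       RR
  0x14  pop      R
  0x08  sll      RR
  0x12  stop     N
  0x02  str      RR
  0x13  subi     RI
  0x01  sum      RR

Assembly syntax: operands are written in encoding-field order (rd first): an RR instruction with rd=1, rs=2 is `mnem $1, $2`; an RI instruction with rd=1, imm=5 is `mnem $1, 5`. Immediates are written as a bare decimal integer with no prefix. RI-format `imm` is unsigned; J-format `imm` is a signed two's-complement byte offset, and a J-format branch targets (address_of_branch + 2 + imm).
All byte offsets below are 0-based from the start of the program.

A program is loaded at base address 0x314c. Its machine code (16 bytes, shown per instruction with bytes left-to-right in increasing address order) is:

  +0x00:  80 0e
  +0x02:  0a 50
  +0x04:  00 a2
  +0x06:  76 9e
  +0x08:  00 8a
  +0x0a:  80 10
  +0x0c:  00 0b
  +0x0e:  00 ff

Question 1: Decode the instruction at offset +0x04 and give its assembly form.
off 0x04: read 00 a2 as little → 0xa200
  opcode bits[15:11]=0x14: pop/R
  rd: (w>>9)&0x3=0x1 → $1

pop $1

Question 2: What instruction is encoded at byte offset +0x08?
off 0x08: read 00 8a as little → 0x8a00
  top 5b → 0x11 → cpl [R]
  rd: (w>>9)&0x3=0x1 → $1

cpl $1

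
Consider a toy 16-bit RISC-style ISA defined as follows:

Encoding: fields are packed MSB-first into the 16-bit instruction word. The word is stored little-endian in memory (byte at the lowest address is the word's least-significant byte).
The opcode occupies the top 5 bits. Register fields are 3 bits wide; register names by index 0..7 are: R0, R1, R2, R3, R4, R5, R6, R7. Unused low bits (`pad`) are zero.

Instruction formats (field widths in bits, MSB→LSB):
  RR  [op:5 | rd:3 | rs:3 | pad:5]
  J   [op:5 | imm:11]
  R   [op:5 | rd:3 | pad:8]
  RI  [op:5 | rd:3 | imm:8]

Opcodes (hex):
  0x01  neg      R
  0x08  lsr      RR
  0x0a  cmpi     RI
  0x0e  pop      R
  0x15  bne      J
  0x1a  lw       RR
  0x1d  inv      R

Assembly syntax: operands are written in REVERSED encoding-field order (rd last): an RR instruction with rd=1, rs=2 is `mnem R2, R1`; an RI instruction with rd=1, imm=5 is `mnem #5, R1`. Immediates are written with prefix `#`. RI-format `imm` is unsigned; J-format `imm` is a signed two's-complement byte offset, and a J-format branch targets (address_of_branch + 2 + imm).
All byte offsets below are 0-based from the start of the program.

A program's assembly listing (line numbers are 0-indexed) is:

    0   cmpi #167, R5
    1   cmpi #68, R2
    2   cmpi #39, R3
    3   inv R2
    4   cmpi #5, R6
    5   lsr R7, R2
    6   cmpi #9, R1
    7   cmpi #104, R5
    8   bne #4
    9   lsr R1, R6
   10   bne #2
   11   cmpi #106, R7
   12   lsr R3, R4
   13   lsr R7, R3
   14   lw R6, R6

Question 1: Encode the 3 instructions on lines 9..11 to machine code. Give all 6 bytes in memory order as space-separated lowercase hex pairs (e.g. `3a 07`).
9. lsr fields op=0x8:5|rd=6:3|rs=1:3|pad=0:5 → word 4620h → 20 46
10. bne fields op=0x15:5|imm=2:11 → word a802h → 02 a8
11. cmpi fields op=0xa:5|rd=7:3|imm=106:8 → word 576ah → 6a 57

20 46 02 a8 6a 57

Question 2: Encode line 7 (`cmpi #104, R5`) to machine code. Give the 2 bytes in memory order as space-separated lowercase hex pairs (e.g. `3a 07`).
68 55

7. cmpi fields op=0xa:5|rd=5:3|imm=104:8 → word 5568h → 68 55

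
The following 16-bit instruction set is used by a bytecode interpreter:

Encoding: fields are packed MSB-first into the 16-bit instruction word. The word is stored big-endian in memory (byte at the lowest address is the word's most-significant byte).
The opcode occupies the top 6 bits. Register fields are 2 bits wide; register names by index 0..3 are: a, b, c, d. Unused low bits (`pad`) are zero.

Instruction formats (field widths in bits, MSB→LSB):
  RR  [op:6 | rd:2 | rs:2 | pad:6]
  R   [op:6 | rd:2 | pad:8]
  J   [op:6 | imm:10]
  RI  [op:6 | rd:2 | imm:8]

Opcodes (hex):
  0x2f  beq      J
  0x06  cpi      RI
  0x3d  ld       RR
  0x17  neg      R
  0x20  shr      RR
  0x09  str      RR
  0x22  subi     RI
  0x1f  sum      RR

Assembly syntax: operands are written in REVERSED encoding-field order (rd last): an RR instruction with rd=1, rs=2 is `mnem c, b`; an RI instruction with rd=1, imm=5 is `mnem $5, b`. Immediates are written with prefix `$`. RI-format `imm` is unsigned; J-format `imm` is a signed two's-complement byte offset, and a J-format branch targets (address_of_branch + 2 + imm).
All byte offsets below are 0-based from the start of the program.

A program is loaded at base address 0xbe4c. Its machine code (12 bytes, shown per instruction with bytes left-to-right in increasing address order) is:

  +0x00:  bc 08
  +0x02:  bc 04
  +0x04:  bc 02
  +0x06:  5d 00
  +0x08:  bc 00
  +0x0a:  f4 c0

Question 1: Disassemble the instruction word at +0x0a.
ld d, a

off 0x0a: read f4 c0 as big → 0xf4c0
  top 6b → 0x3d → ld [RR]
  rd@[9:8]=0x0 ⇒ a
  rs@[7:6]=0x3 ⇒ d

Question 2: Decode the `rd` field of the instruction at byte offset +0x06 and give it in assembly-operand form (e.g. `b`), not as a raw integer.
b

[06] 5d 00 → 0x5d00
  op=0x5d00>>10=0x17 ⇒ neg (R)
  [9:8] rd=1 = b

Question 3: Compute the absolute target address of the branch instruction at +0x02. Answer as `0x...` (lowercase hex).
0xbe54

off 0x02: read bc 04 as big → 0xbc04
  top 6b → 0x2f → beq [J]
  imm: (w>>0)&0x3ff=0x4 → $4
  target = base 0xbe4c + off 0x02 + 2 + imm 4 = 0xbe54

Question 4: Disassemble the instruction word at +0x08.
+0x08: bc 00 ⇒ word 0xbc00 (big)
  top 6b → 0x2f → beq [J]
  [9:0] imm=0 = $0

beq $0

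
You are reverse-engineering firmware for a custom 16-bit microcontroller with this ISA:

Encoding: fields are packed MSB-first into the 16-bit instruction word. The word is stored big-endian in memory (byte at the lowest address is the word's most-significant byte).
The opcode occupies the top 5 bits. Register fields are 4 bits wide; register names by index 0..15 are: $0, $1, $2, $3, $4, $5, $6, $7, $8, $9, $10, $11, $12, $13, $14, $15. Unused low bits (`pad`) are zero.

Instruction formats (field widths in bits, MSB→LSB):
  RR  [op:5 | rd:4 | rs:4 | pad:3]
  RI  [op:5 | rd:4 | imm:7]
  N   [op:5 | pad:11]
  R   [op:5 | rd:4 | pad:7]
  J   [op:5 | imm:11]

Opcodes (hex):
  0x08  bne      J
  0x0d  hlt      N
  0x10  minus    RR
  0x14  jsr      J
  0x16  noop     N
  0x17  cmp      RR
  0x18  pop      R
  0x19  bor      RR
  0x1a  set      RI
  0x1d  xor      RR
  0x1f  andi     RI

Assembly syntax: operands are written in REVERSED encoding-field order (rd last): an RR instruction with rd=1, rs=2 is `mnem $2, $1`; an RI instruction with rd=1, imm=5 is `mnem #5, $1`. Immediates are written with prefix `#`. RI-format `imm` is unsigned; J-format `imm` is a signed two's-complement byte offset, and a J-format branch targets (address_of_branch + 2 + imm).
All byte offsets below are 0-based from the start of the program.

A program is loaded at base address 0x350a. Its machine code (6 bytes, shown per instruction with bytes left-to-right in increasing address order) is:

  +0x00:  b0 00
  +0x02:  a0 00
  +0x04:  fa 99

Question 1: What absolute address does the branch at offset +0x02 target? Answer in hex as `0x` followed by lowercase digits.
0x350e

@+02  big-endian(a0 00) = 0xa000
  top 5b → 0x14 → jsr [J]
  imm: (w>>0)&0x7ff=0x0 → #0
  target = base 0x350a + off 0x02 + 2 + imm 0 = 0x350e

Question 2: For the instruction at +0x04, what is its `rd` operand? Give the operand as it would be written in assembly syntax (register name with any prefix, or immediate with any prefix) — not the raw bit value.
[04] fa 99 → 0xfa99
  top 5b → 0x1f → andi [RI]
  [10:7] rd=5 = $5
  [6:0] imm=25 = #25

$5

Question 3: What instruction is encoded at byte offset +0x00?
@+00  big-endian(b0 00) = 0xb000
  op=0xb000>>11=0x16 ⇒ noop (N)

noop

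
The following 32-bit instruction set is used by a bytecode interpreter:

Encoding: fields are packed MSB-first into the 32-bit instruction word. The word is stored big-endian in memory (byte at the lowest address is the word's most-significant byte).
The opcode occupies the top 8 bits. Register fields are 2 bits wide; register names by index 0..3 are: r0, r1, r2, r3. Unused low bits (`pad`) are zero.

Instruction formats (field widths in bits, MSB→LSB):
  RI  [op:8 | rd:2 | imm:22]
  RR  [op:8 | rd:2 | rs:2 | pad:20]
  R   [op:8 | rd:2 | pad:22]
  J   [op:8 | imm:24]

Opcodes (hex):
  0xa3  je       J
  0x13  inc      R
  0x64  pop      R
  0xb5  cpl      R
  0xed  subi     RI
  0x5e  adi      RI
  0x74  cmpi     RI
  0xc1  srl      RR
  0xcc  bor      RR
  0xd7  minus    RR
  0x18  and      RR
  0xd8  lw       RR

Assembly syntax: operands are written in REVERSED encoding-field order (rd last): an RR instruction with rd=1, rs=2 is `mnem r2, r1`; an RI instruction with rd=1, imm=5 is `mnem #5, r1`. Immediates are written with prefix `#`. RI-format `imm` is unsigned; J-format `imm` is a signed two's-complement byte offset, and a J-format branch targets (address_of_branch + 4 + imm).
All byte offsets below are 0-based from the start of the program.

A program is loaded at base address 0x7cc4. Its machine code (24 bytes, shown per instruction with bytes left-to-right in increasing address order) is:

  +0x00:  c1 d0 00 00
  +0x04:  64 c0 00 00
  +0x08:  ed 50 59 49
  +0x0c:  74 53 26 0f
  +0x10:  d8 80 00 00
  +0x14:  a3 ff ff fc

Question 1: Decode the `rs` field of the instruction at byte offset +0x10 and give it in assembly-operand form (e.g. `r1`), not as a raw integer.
+0x10: d8 80 00 00 ⇒ word 0xd8800000 (big)
  opcode bits[31:24]=0xd8: lw/RR
  [23:22] rd=2 = r2
  [21:20] rs=0 = r0

r0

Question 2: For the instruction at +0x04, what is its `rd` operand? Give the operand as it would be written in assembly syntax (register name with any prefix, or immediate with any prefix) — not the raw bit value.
r3

+0x04: 64 c0 00 00 ⇒ word 0x64c00000 (big)
  op=0x64c00000>>24=0x64 ⇒ pop (R)
  [23:22] rd=3 = r3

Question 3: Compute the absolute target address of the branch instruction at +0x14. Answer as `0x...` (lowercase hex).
[14] a3 ff ff fc → 0xa3fffffc
  top 8b → 0xa3 → je [J]
  imm@[23:0]=0xfffffc (s24→-4) ⇒ #-4
  target = base 0x7cc4 + off 0x14 + 4 + imm -4 = 0x7cd8

0x7cd8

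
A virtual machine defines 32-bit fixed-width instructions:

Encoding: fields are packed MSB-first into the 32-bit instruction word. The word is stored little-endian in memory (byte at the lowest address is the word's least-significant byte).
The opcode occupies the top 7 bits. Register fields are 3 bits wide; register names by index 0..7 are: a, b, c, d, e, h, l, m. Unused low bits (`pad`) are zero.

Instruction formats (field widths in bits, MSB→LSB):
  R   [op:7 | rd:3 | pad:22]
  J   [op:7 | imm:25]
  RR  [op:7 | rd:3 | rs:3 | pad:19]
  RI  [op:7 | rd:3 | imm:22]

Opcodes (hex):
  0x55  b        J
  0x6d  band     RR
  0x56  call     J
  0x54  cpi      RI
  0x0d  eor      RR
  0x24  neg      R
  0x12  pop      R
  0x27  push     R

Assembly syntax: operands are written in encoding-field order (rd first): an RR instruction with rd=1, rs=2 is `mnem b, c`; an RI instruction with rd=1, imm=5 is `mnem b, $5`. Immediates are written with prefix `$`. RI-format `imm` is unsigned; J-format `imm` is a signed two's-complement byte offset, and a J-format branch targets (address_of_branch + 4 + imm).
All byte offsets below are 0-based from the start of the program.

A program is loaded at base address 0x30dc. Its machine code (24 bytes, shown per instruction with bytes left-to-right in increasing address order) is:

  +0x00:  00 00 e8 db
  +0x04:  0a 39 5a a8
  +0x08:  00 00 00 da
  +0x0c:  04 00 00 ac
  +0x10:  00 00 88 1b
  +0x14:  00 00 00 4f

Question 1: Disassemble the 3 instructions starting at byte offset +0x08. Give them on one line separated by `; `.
band a, a; call $4; eor l, b

off 0x08: read 00 00 00 da as little → 0xda000000
  op=0xda000000>>25=0x6d ⇒ band (RR)
  [24:22] rd=0 = a
  [21:19] rs=0 = a
off 0x0c: read 04 00 00 ac as little → 0xac000004
  op=0xac000004>>25=0x56 ⇒ call (J)
  [24:0] imm=4 = $4
off 0x10: read 00 00 88 1b as little → 0x1b880000
  op=0x1b880000>>25=0xd ⇒ eor (RR)
  [24:22] rd=6 = l
  [21:19] rs=1 = b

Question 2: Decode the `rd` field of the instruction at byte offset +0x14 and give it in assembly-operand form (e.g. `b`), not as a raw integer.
off 0x14: read 00 00 00 4f as little → 0x4f000000
  op=0x4f000000>>25=0x27 ⇒ push (R)
  rd@[24:22]=0x4 ⇒ e

e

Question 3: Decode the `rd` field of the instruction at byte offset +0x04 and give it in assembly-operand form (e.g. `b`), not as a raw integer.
b

+0x04: 0a 39 5a a8 ⇒ word 0xa85a390a (little)
  opcode bits[31:25]=0x54: cpi/RI
  [24:22] rd=1 = b
  [21:0] imm=1718538 = $1718538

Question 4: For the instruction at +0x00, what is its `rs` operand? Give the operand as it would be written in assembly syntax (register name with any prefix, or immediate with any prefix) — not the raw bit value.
h

@+00  little-endian(00 00 e8 db) = 0xdbe80000
  opcode bits[31:25]=0x6d: band/RR
  [24:22] rd=7 = m
  [21:19] rs=5 = h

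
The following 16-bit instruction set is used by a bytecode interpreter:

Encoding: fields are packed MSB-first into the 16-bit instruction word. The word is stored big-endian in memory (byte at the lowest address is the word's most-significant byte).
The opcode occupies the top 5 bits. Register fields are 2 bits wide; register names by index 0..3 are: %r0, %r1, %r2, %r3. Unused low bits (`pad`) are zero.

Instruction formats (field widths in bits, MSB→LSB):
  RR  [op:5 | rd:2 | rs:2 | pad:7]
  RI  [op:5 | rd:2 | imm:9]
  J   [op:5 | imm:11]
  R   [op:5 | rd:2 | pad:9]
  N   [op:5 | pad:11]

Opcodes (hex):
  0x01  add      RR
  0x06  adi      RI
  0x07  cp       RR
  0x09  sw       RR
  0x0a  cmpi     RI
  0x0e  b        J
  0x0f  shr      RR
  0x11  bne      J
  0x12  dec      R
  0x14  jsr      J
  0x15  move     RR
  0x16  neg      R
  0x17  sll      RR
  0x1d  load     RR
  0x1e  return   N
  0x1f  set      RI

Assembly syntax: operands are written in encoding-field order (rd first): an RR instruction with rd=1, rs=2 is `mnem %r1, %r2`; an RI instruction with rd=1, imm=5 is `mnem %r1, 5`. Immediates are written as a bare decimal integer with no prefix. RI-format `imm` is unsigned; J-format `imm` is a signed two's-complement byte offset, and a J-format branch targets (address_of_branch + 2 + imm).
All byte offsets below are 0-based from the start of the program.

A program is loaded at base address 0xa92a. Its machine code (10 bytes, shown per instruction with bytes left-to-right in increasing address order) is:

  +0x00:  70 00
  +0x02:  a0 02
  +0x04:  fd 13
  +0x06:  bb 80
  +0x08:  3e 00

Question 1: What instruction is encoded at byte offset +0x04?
[04] fd 13 → 0xfd13
  top 5b → 0x1f → set [RI]
  rd: (w>>9)&0x3=0x2 → %r2
  imm: (w>>0)&0x1ff=0x113 → 275

set %r2, 275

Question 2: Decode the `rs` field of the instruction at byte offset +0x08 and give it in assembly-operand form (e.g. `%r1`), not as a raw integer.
%r0

@+08  big-endian(3e 00) = 0x3e00
  top 5b → 0x7 → cp [RR]
  rd@[10:9]=0x3 ⇒ %r3
  rs@[8:7]=0x0 ⇒ %r0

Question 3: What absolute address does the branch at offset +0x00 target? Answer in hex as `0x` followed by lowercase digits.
off 0x00: read 70 00 as big → 0x7000
  opcode bits[15:11]=0xe: b/J
  [10:0] imm=0 = 0
  target = base 0xa92a + off 0x00 + 2 + imm 0 = 0xa92c

0xa92c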